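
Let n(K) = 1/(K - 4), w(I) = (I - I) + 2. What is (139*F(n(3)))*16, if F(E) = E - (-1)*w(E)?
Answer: 2224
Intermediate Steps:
w(I) = 2 (w(I) = 0 + 2 = 2)
n(K) = 1/(-4 + K)
F(E) = 2 + E (F(E) = E - (-1)*2 = E - 1*(-2) = E + 2 = 2 + E)
(139*F(n(3)))*16 = (139*(2 + 1/(-4 + 3)))*16 = (139*(2 + 1/(-1)))*16 = (139*(2 - 1))*16 = (139*1)*16 = 139*16 = 2224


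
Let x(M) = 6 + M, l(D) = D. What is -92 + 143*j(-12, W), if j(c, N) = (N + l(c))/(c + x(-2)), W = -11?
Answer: 2553/8 ≈ 319.13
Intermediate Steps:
j(c, N) = (N + c)/(4 + c) (j(c, N) = (N + c)/(c + (6 - 2)) = (N + c)/(c + 4) = (N + c)/(4 + c))
-92 + 143*j(-12, W) = -92 + 143*((-11 - 12)/(4 - 12)) = -92 + 143*(-23/(-8)) = -92 + 143*(-⅛*(-23)) = -92 + 143*(23/8) = -92 + 3289/8 = 2553/8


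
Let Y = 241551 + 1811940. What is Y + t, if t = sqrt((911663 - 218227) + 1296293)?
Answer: 2053491 + 3*sqrt(221081) ≈ 2.0549e+6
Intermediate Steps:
Y = 2053491
t = 3*sqrt(221081) (t = sqrt(693436 + 1296293) = sqrt(1989729) = 3*sqrt(221081) ≈ 1410.6)
Y + t = 2053491 + 3*sqrt(221081)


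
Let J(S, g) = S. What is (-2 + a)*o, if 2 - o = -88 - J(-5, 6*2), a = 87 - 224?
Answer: -11815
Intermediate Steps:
a = -137
o = 85 (o = 2 - (-88 - 1*(-5)) = 2 - (-88 + 5) = 2 - 1*(-83) = 2 + 83 = 85)
(-2 + a)*o = (-2 - 137)*85 = -139*85 = -11815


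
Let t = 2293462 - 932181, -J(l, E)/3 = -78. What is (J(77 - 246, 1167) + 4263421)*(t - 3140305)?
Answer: -7585144572720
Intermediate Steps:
J(l, E) = 234 (J(l, E) = -3*(-78) = 234)
t = 1361281
(J(77 - 246, 1167) + 4263421)*(t - 3140305) = (234 + 4263421)*(1361281 - 3140305) = 4263655*(-1779024) = -7585144572720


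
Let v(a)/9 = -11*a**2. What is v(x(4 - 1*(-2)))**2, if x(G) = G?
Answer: 12702096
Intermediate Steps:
v(a) = -99*a**2 (v(a) = 9*(-11*a**2) = -99*a**2)
v(x(4 - 1*(-2)))**2 = (-99*(4 - 1*(-2))**2)**2 = (-99*(4 + 2)**2)**2 = (-99*6**2)**2 = (-99*36)**2 = (-3564)**2 = 12702096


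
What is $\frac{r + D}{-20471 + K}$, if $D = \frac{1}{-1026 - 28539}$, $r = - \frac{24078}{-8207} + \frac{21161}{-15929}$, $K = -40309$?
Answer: $- \frac{1551169952993}{58728854957348025} \approx -2.6412 \cdot 10^{-5}$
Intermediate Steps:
$r = \frac{209870135}{130729303}$ ($r = \left(-24078\right) \left(- \frac{1}{8207}\right) + 21161 \left(- \frac{1}{15929}\right) = \frac{24078}{8207} - \frac{21161}{15929} = \frac{209870135}{130729303} \approx 1.6054$)
$D = - \frac{1}{29565}$ ($D = \frac{1}{-29565} = - \frac{1}{29565} \approx -3.3824 \cdot 10^{-5}$)
$\frac{r + D}{-20471 + K} = \frac{\frac{209870135}{130729303} - \frac{1}{29565}}{-20471 - 40309} = \frac{6204679811972}{3865011843195 \left(-60780\right)} = \frac{6204679811972}{3865011843195} \left(- \frac{1}{60780}\right) = - \frac{1551169952993}{58728854957348025}$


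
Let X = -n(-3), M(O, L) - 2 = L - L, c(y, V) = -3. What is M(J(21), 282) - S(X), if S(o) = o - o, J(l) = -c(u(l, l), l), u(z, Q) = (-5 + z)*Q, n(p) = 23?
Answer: 2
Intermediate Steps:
u(z, Q) = Q*(-5 + z)
J(l) = 3 (J(l) = -1*(-3) = 3)
M(O, L) = 2 (M(O, L) = 2 + (L - L) = 2 + 0 = 2)
X = -23 (X = -1*23 = -23)
S(o) = 0
M(J(21), 282) - S(X) = 2 - 1*0 = 2 + 0 = 2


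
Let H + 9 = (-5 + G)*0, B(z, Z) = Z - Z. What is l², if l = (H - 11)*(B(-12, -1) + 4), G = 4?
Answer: 6400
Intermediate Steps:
B(z, Z) = 0
H = -9 (H = -9 + (-5 + 4)*0 = -9 - 1*0 = -9 + 0 = -9)
l = -80 (l = (-9 - 11)*(0 + 4) = -20*4 = -80)
l² = (-80)² = 6400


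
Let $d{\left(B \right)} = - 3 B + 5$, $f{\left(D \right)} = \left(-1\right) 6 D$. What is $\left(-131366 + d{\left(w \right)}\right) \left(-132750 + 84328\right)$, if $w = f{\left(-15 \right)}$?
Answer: $6373836282$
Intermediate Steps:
$f{\left(D \right)} = - 6 D$
$w = 90$ ($w = \left(-6\right) \left(-15\right) = 90$)
$d{\left(B \right)} = 5 - 3 B$
$\left(-131366 + d{\left(w \right)}\right) \left(-132750 + 84328\right) = \left(-131366 + \left(5 - 270\right)\right) \left(-132750 + 84328\right) = \left(-131366 + \left(5 - 270\right)\right) \left(-48422\right) = \left(-131366 - 265\right) \left(-48422\right) = \left(-131631\right) \left(-48422\right) = 6373836282$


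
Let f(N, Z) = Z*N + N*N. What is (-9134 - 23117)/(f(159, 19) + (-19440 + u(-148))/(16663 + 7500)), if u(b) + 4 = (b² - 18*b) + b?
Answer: -779280913/683866202 ≈ -1.1395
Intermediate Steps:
f(N, Z) = N² + N*Z (f(N, Z) = N*Z + N² = N² + N*Z)
u(b) = -4 + b² - 17*b (u(b) = -4 + ((b² - 18*b) + b) = -4 + (b² - 17*b) = -4 + b² - 17*b)
(-9134 - 23117)/(f(159, 19) + (-19440 + u(-148))/(16663 + 7500)) = (-9134 - 23117)/(159*(159 + 19) + (-19440 + (-4 + (-148)² - 17*(-148)))/(16663 + 7500)) = -32251/(159*178 + (-19440 + (-4 + 21904 + 2516))/24163) = -32251/(28302 + (-19440 + 24416)*(1/24163)) = -32251/(28302 + 4976*(1/24163)) = -32251/(28302 + 4976/24163) = -32251/683866202/24163 = -32251*24163/683866202 = -779280913/683866202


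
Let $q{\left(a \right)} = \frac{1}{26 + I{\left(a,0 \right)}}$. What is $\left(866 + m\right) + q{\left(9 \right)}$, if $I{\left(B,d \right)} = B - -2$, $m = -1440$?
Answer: $- \frac{21237}{37} \approx -573.97$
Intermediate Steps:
$I{\left(B,d \right)} = 2 + B$ ($I{\left(B,d \right)} = B + 2 = 2 + B$)
$q{\left(a \right)} = \frac{1}{28 + a}$ ($q{\left(a \right)} = \frac{1}{26 + \left(2 + a\right)} = \frac{1}{28 + a}$)
$\left(866 + m\right) + q{\left(9 \right)} = \left(866 - 1440\right) + \frac{1}{28 + 9} = -574 + \frac{1}{37} = - \frac{21237}{37}$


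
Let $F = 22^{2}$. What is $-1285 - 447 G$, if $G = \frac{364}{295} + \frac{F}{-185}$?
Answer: $- \frac{7281439}{10915} \approx -667.1$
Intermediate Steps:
$F = 484$
$G = - \frac{15088}{10915}$ ($G = \frac{364}{295} + \frac{484}{-185} = 364 \cdot \frac{1}{295} + 484 \left(- \frac{1}{185}\right) = \frac{364}{295} - \frac{484}{185} = - \frac{15088}{10915} \approx -1.3823$)
$-1285 - 447 G = -1285 - - \frac{6744336}{10915} = -1285 + \frac{6744336}{10915} = - \frac{7281439}{10915}$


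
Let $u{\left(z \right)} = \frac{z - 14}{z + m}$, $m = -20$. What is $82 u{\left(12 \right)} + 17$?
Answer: $\frac{75}{2} \approx 37.5$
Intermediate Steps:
$u{\left(z \right)} = \frac{-14 + z}{-20 + z}$ ($u{\left(z \right)} = \frac{z - 14}{z - 20} = \frac{-14 + z}{-20 + z}$)
$82 u{\left(12 \right)} + 17 = 82 \frac{-14 + 12}{-20 + 12} + 17 = 82 \frac{1}{-8} \left(-2\right) + 17 = 82 \left(\left(- \frac{1}{8}\right) \left(-2\right)\right) + 17 = 82 \cdot \frac{1}{4} + 17 = \frac{41}{2} + 17 = \frac{75}{2}$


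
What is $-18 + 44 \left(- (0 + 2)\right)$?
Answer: $-106$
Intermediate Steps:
$-18 + 44 \left(- (0 + 2)\right) = -18 + 44 \left(\left(-1\right) 2\right) = -18 + 44 \left(-2\right) = -18 - 88 = -106$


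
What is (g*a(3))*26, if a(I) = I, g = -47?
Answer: -3666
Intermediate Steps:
(g*a(3))*26 = -47*3*26 = -141*26 = -3666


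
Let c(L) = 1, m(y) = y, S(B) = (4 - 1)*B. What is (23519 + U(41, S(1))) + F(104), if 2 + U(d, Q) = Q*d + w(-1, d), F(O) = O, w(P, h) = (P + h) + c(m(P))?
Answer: 23785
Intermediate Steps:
S(B) = 3*B
w(P, h) = 1 + P + h (w(P, h) = (P + h) + 1 = 1 + P + h)
U(d, Q) = -2 + d + Q*d (U(d, Q) = -2 + (Q*d + (1 - 1 + d)) = -2 + (Q*d + d) = -2 + (d + Q*d) = -2 + d + Q*d)
(23519 + U(41, S(1))) + F(104) = (23519 + (-2 + 41 + (3*1)*41)) + 104 = (23519 + (-2 + 41 + 3*41)) + 104 = (23519 + (-2 + 41 + 123)) + 104 = (23519 + 162) + 104 = 23681 + 104 = 23785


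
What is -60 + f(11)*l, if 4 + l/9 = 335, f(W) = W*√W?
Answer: -60 + 32769*√11 ≈ 1.0862e+5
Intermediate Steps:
f(W) = W^(3/2)
l = 2979 (l = -36 + 9*335 = -36 + 3015 = 2979)
-60 + f(11)*l = -60 + 11^(3/2)*2979 = -60 + (11*√11)*2979 = -60 + 32769*√11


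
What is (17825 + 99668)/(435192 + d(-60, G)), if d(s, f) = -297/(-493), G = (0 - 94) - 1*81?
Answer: 57924049/214549953 ≈ 0.26998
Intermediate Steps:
G = -175 (G = -94 - 81 = -175)
d(s, f) = 297/493 (d(s, f) = -297*(-1/493) = 297/493)
(17825 + 99668)/(435192 + d(-60, G)) = (17825 + 99668)/(435192 + 297/493) = 117493/(214549953/493) = 117493*(493/214549953) = 57924049/214549953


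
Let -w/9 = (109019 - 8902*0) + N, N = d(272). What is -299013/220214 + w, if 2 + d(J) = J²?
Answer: -362694738939/220214 ≈ -1.6470e+6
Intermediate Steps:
d(J) = -2 + J²
N = 73982 (N = -2 + 272² = -2 + 73984 = 73982)
w = -1647009 (w = -9*((109019 - 8902*0) + 73982) = -9*((109019 + 0) + 73982) = -9*(109019 + 73982) = -9*183001 = -1647009)
-299013/220214 + w = -299013/220214 - 1647009 = -362694738939/220214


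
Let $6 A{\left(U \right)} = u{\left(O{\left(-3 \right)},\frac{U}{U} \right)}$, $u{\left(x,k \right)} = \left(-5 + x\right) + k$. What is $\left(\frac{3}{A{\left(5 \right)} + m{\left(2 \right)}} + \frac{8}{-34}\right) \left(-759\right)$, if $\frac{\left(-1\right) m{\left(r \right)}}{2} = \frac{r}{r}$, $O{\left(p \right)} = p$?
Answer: $\frac{289938}{323} \approx 897.64$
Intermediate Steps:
$m{\left(r \right)} = -2$ ($m{\left(r \right)} = - 2 \frac{r}{r} = \left(-2\right) 1 = -2$)
$u{\left(x,k \right)} = -5 + k + x$
$A{\left(U \right)} = - \frac{7}{6}$ ($A{\left(U \right)} = \frac{-5 + \frac{U}{U} - 3}{6} = \frac{-5 + 1 - 3}{6} = \frac{1}{6} \left(-7\right) = - \frac{7}{6}$)
$\left(\frac{3}{A{\left(5 \right)} + m{\left(2 \right)}} + \frac{8}{-34}\right) \left(-759\right) = \left(\frac{3}{- \frac{7}{6} - 2} + \frac{8}{-34}\right) \left(-759\right) = \left(\frac{3}{- \frac{19}{6}} + 8 \left(- \frac{1}{34}\right)\right) \left(-759\right) = \left(3 \left(- \frac{6}{19}\right) - \frac{4}{17}\right) \left(-759\right) = \left(- \frac{18}{19} - \frac{4}{17}\right) \left(-759\right) = \left(- \frac{382}{323}\right) \left(-759\right) = \frac{289938}{323}$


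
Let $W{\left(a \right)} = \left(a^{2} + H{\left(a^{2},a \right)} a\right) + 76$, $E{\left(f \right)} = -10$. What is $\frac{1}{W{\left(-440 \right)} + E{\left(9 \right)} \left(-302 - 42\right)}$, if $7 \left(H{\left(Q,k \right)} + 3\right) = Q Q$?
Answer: $- \frac{7}{16491621010948} \approx -4.2446 \cdot 10^{-13}$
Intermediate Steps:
$H{\left(Q,k \right)} = -3 + \frac{Q^{2}}{7}$ ($H{\left(Q,k \right)} = -3 + \frac{Q Q}{7} = -3 + \frac{Q^{2}}{7}$)
$W{\left(a \right)} = 76 + a^{2} + a \left(-3 + \frac{a^{4}}{7}\right)$ ($W{\left(a \right)} = \left(a^{2} + \left(-3 + \frac{\left(a^{2}\right)^{2}}{7}\right) a\right) + 76 = \left(a^{2} + \left(-3 + \frac{a^{4}}{7}\right) a\right) + 76 = \left(a^{2} + a \left(-3 + \frac{a^{4}}{7}\right)\right) + 76 = 76 + a^{2} + a \left(-3 + \frac{a^{4}}{7}\right)$)
$\frac{1}{W{\left(-440 \right)} + E{\left(9 \right)} \left(-302 - 42\right)} = \frac{1}{\left(76 + \left(-440\right)^{2} - -1320 + \frac{\left(-440\right)^{5}}{7}\right) - 10 \left(-302 - 42\right)} = \frac{1}{\left(76 + 193600 + 1320 + \frac{1}{7} \left(-16491622400000\right)\right) - -3440} = \frac{1}{\left(76 + 193600 + 1320 - \frac{16491622400000}{7}\right) + 3440} = \frac{1}{- \frac{16491621035028}{7} + 3440} = \frac{1}{- \frac{16491621010948}{7}} = - \frac{7}{16491621010948}$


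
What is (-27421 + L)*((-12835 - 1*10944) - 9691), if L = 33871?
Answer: -215881500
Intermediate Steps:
(-27421 + L)*((-12835 - 1*10944) - 9691) = (-27421 + 33871)*((-12835 - 1*10944) - 9691) = 6450*((-12835 - 10944) - 9691) = 6450*(-23779 - 9691) = 6450*(-33470) = -215881500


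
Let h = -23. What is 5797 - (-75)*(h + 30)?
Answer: 6322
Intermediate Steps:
5797 - (-75)*(h + 30) = 5797 - (-75)*(-23 + 30) = 5797 - (-75)*7 = 5797 - 1*(-525) = 5797 + 525 = 6322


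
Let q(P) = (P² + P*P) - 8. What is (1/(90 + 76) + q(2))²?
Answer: 1/27556 ≈ 3.6290e-5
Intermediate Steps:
q(P) = -8 + 2*P² (q(P) = (P² + P²) - 8 = 2*P² - 8 = -8 + 2*P²)
(1/(90 + 76) + q(2))² = (1/(90 + 76) + (-8 + 2*2²))² = (1/166 + (-8 + 2*4))² = (1/166 + (-8 + 8))² = (1/166 + 0)² = (1/166)² = 1/27556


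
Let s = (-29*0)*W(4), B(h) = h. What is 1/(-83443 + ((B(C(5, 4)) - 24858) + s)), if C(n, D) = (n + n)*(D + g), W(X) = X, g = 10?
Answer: -1/108161 ≈ -9.2455e-6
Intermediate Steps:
C(n, D) = 2*n*(10 + D) (C(n, D) = (n + n)*(D + 10) = (2*n)*(10 + D) = 2*n*(10 + D))
s = 0 (s = -29*0*4 = 0*4 = 0)
1/(-83443 + ((B(C(5, 4)) - 24858) + s)) = 1/(-83443 + ((2*5*(10 + 4) - 24858) + 0)) = 1/(-83443 + ((2*5*14 - 24858) + 0)) = 1/(-83443 + ((140 - 24858) + 0)) = 1/(-83443 + (-24718 + 0)) = 1/(-83443 - 24718) = 1/(-108161) = -1/108161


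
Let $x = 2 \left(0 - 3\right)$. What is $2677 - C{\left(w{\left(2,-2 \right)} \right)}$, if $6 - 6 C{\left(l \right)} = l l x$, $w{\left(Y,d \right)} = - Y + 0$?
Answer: $2672$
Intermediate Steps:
$x = -6$ ($x = 2 \left(-3\right) = -6$)
$w{\left(Y,d \right)} = - Y$
$C{\left(l \right)} = 1 + l^{2}$ ($C{\left(l \right)} = 1 - \frac{l l \left(-6\right)}{6} = 1 - \frac{l^{2} \left(-6\right)}{6} = 1 - \frac{\left(-6\right) l^{2}}{6} = 1 + l^{2}$)
$2677 - C{\left(w{\left(2,-2 \right)} \right)} = 2677 - \left(1 + \left(\left(-1\right) 2\right)^{2}\right) = 2677 - \left(1 + \left(-2\right)^{2}\right) = 2677 - \left(1 + 4\right) = 2677 - 5 = 2672$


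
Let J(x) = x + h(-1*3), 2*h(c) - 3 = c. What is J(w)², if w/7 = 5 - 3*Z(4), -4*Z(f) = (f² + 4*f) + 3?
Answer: 765625/16 ≈ 47852.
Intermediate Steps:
Z(f) = -¾ - f - f²/4 (Z(f) = -((f² + 4*f) + 3)/4 = -(3 + f² + 4*f)/4 = -¾ - f - f²/4)
h(c) = 3/2 + c/2
w = 875/4 (w = 7*(5 - 3*(-¾ - 1*4 - ¼*4²)) = 7*(5 - 3*(-¾ - 4 - ¼*16)) = 7*(5 - 3*(-¾ - 4 - 4)) = 7*(5 - 3*(-35/4)) = 7*(5 + 105/4) = 7*(125/4) = 875/4 ≈ 218.75)
J(x) = x (J(x) = x + (3/2 + (-1*3)/2) = x + (3/2 + (½)*(-3)) = x + (3/2 - 3/2) = x + 0 = x)
J(w)² = (875/4)² = 765625/16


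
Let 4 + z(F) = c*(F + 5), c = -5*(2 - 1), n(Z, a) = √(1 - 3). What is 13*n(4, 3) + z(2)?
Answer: -39 + 13*I*√2 ≈ -39.0 + 18.385*I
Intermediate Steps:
n(Z, a) = I*√2 (n(Z, a) = √(-2) = I*√2)
c = -5 (c = -5*1 = -5)
z(F) = -29 - 5*F (z(F) = -4 - 5*(F + 5) = -4 - 5*(5 + F) = -4 + (-25 - 5*F) = -29 - 5*F)
13*n(4, 3) + z(2) = 13*(I*√2) + (-29 - 5*2) = 13*I*√2 + (-29 - 10) = 13*I*√2 - 39 = -39 + 13*I*√2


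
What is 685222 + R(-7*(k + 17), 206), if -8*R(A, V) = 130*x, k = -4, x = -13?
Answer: 2741733/4 ≈ 6.8543e+5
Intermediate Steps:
R(A, V) = 845/4 (R(A, V) = -65*(-13)/4 = -1/8*(-1690) = 845/4)
685222 + R(-7*(k + 17), 206) = 685222 + 845/4 = 2741733/4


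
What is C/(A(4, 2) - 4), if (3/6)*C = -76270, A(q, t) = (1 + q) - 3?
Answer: 76270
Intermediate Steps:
A(q, t) = -2 + q
C = -152540 (C = 2*(-76270) = -152540)
C/(A(4, 2) - 4) = -152540/((-2 + 4) - 4) = -152540/(2 - 4) = -152540/(-2) = -½*(-152540) = 76270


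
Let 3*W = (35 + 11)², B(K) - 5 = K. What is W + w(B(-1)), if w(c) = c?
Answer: 2128/3 ≈ 709.33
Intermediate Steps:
B(K) = 5 + K
W = 2116/3 (W = (35 + 11)²/3 = (⅓)*46² = (⅓)*2116 = 2116/3 ≈ 705.33)
W + w(B(-1)) = 2116/3 + (5 - 1) = 2116/3 + 4 = 2128/3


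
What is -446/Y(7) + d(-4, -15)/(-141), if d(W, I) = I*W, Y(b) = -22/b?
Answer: 73147/517 ≈ 141.48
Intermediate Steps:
-446/Y(7) + d(-4, -15)/(-141) = -446/((-22/7)) - 15*(-4)/(-141) = -446/((-22*⅐)) + 60*(-1/141) = -446/(-22/7) - 20/47 = -446*(-7/22) - 20/47 = 1561/11 - 20/47 = 73147/517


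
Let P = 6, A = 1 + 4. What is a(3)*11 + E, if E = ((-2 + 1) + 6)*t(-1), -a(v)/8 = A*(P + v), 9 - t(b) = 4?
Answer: -3935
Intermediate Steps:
t(b) = 5 (t(b) = 9 - 1*4 = 9 - 4 = 5)
A = 5
a(v) = -240 - 40*v (a(v) = -40*(6 + v) = -8*(30 + 5*v) = -240 - 40*v)
E = 25 (E = ((-2 + 1) + 6)*5 = (-1 + 6)*5 = 5*5 = 25)
a(3)*11 + E = (-240 - 40*3)*11 + 25 = (-240 - 120)*11 + 25 = -360*11 + 25 = -3960 + 25 = -3935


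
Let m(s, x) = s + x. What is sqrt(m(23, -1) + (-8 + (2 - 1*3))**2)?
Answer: sqrt(103) ≈ 10.149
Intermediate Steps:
sqrt(m(23, -1) + (-8 + (2 - 1*3))**2) = sqrt((23 - 1) + (-8 + (2 - 1*3))**2) = sqrt(22 + (-8 + (2 - 3))**2) = sqrt(22 + (-8 - 1)**2) = sqrt(22 + (-9)**2) = sqrt(22 + 81) = sqrt(103)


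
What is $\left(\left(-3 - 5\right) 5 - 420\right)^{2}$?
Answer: $211600$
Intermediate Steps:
$\left(\left(-3 - 5\right) 5 - 420\right)^{2} = \left(\left(-8\right) 5 - 420\right)^{2} = \left(-40 - 420\right)^{2} = \left(-460\right)^{2} = 211600$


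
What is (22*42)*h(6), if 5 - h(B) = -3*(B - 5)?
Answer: 7392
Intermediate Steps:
h(B) = -10 + 3*B (h(B) = 5 - (-3)*(B - 5) = 5 - (-3)*(-5 + B) = 5 - (15 - 3*B) = 5 + (-15 + 3*B) = -10 + 3*B)
(22*42)*h(6) = (22*42)*(-10 + 3*6) = 924*(-10 + 18) = 924*8 = 7392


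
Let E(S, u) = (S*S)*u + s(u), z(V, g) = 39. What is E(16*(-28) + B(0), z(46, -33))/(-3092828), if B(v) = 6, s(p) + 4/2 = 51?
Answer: -7619245/3092828 ≈ -2.4635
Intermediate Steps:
s(p) = 49 (s(p) = -2 + 51 = 49)
E(S, u) = 49 + u*S**2 (E(S, u) = (S*S)*u + 49 = S**2*u + 49 = u*S**2 + 49 = 49 + u*S**2)
E(16*(-28) + B(0), z(46, -33))/(-3092828) = (49 + 39*(16*(-28) + 6)**2)/(-3092828) = (49 + 39*(-448 + 6)**2)*(-1/3092828) = (49 + 39*(-442)**2)*(-1/3092828) = (49 + 39*195364)*(-1/3092828) = (49 + 7619196)*(-1/3092828) = 7619245*(-1/3092828) = -7619245/3092828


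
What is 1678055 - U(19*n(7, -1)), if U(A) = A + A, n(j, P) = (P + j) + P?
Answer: 1677865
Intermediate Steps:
n(j, P) = j + 2*P
U(A) = 2*A
1678055 - U(19*n(7, -1)) = 1678055 - 2*19*(7 + 2*(-1)) = 1678055 - 2*19*(7 - 2) = 1678055 - 2*19*5 = 1678055 - 2*95 = 1678055 - 1*190 = 1678055 - 190 = 1677865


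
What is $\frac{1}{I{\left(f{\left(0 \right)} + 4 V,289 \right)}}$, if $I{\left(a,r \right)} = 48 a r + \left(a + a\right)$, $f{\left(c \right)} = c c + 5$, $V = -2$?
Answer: $- \frac{1}{41622} \approx -2.4026 \cdot 10^{-5}$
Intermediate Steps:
$f{\left(c \right)} = 5 + c^{2}$ ($f{\left(c \right)} = c^{2} + 5 = 5 + c^{2}$)
$I{\left(a,r \right)} = 2 a + 48 a r$ ($I{\left(a,r \right)} = 48 a r + 2 a = 2 a + 48 a r$)
$\frac{1}{I{\left(f{\left(0 \right)} + 4 V,289 \right)}} = \frac{1}{2 \left(\left(5 + 0^{2}\right) + 4 \left(-2\right)\right) \left(1 + 24 \cdot 289\right)} = \frac{1}{2 \left(\left(5 + 0\right) - 8\right) \left(1 + 6936\right)} = \frac{1}{2 \left(5 - 8\right) 6937} = \frac{1}{2 \left(-3\right) 6937} = \frac{1}{-41622} = - \frac{1}{41622}$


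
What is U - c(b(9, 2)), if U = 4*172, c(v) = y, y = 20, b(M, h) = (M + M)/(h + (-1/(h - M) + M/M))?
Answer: 668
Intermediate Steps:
b(M, h) = 2*M/(1 + h - 1/(h - M)) (b(M, h) = (2*M)/(h + (-1/(h - M) + 1)) = (2*M)/(h + (1 - 1/(h - M))) = (2*M)/(1 + h - 1/(h - M)) = 2*M/(1 + h - 1/(h - M)))
c(v) = 20
U = 688
U - c(b(9, 2)) = 688 - 1*20 = 688 - 20 = 668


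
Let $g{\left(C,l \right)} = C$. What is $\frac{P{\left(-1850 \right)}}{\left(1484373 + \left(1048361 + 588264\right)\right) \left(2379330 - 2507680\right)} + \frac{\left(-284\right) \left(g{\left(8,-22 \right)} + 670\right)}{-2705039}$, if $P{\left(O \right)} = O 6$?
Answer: $\frac{771325281510345}{10835847750001387} \approx 0.071183$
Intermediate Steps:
$P{\left(O \right)} = 6 O$
$\frac{P{\left(-1850 \right)}}{\left(1484373 + \left(1048361 + 588264\right)\right) \left(2379330 - 2507680\right)} + \frac{\left(-284\right) \left(g{\left(8,-22 \right)} + 670\right)}{-2705039} = \frac{6 \left(-1850\right)}{\left(1484373 + \left(1048361 + 588264\right)\right) \left(2379330 - 2507680\right)} + \frac{\left(-284\right) \left(8 + 670\right)}{-2705039} = - \frac{11100}{\left(1484373 + 1636625\right) \left(-128350\right)} + \left(-284\right) 678 \left(- \frac{1}{2705039}\right) = - \frac{11100}{3120998 \left(-128350\right)} - - \frac{192552}{2705039} = - \frac{11100}{-400580093300} + \frac{192552}{2705039} = \left(-11100\right) \left(- \frac{1}{400580093300}\right) + \frac{192552}{2705039} = \frac{111}{4005800933} + \frac{192552}{2705039} = \frac{771325281510345}{10835847750001387}$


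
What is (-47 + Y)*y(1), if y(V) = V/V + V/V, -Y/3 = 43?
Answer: -352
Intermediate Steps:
Y = -129 (Y = -3*43 = -129)
y(V) = 2 (y(V) = 1 + 1 = 2)
(-47 + Y)*y(1) = (-47 - 129)*2 = -176*2 = -352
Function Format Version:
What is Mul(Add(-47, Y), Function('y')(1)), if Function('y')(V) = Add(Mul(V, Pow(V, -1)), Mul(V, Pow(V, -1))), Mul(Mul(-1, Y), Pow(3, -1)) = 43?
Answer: -352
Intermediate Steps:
Y = -129 (Y = Mul(-3, 43) = -129)
Function('y')(V) = 2 (Function('y')(V) = Add(1, 1) = 2)
Mul(Add(-47, Y), Function('y')(1)) = Mul(Add(-47, -129), 2) = Mul(-176, 2) = -352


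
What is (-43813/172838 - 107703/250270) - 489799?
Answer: -5296714139558091/10814041565 ≈ -4.8980e+5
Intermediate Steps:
(-43813/172838 - 107703/250270) - 489799 = -7395062656/10814041565 - 489799 = -5296714139558091/10814041565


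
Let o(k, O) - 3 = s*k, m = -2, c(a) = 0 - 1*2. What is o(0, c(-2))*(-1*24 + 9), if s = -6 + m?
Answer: -45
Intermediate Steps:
c(a) = -2 (c(a) = 0 - 2 = -2)
s = -8 (s = -6 - 2 = -8)
o(k, O) = 3 - 8*k
o(0, c(-2))*(-1*24 + 9) = (3 - 8*0)*(-1*24 + 9) = (3 + 0)*(-24 + 9) = 3*(-15) = -45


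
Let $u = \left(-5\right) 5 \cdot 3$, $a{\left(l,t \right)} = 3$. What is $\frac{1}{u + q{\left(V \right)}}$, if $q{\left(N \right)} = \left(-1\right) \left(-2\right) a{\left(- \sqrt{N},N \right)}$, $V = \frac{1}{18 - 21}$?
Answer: $- \frac{1}{69} \approx -0.014493$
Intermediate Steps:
$V = - \frac{1}{3}$ ($V = \frac{1}{-3} = - \frac{1}{3} \approx -0.33333$)
$q{\left(N \right)} = 6$ ($q{\left(N \right)} = \left(-1\right) \left(-2\right) 3 = 2 \cdot 3 = 6$)
$u = -75$ ($u = \left(-25\right) 3 = -75$)
$\frac{1}{u + q{\left(V \right)}} = \frac{1}{-75 + 6} = \frac{1}{-69} = - \frac{1}{69}$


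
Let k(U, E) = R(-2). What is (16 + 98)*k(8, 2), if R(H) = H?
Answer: -228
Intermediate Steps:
k(U, E) = -2
(16 + 98)*k(8, 2) = (16 + 98)*(-2) = 114*(-2) = -228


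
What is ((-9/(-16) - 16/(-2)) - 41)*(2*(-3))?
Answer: 1557/8 ≈ 194.63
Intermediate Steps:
((-9/(-16) - 16/(-2)) - 41)*(2*(-3)) = ((-9*(-1/16) - 16*(-½)) - 41)*(-6) = ((9/16 + 8) - 41)*(-6) = (137/16 - 41)*(-6) = -519/16*(-6) = 1557/8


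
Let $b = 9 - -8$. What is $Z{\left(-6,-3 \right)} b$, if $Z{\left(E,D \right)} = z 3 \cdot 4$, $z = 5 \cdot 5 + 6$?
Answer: $6324$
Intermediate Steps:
$z = 31$ ($z = 25 + 6 = 31$)
$b = 17$ ($b = 9 + 8 = 17$)
$Z{\left(E,D \right)} = 372$ ($Z{\left(E,D \right)} = 31 \cdot 3 \cdot 4 = 93 \cdot 4 = 372$)
$Z{\left(-6,-3 \right)} b = 372 \cdot 17 = 6324$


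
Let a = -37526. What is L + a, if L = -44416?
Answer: -81942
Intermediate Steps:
L + a = -44416 - 37526 = -81942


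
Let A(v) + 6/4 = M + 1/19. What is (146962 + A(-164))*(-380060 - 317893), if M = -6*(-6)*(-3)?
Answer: -3894854827341/38 ≈ -1.0250e+11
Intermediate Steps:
M = -108 (M = 36*(-3) = -108)
A(v) = -4159/38 (A(v) = -3/2 + (-108 + 1/19) = -3/2 - 2051/19 = -4159/38)
(146962 + A(-164))*(-380060 - 317893) = (146962 - 4159/38)*(-380060 - 317893) = (5580397/38)*(-697953) = -3894854827341/38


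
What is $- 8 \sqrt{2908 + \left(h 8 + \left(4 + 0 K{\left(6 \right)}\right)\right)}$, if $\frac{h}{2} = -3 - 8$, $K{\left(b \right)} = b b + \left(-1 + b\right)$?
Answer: $- 96 \sqrt{19} \approx -418.45$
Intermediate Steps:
$K{\left(b \right)} = -1 + b + b^{2}$ ($K{\left(b \right)} = b^{2} + \left(-1 + b\right) = -1 + b + b^{2}$)
$h = -22$ ($h = 2 \left(-3 - 8\right) = 2 \left(-11\right) = -22$)
$- 8 \sqrt{2908 + \left(h 8 + \left(4 + 0 K{\left(6 \right)}\right)\right)} = - 8 \sqrt{2908 + \left(\left(-22\right) 8 + \left(4 + 0 \left(-1 + 6 + 6^{2}\right)\right)\right)} = - 8 \sqrt{2908 + \left(-176 + \left(4 + 0 \left(-1 + 6 + 36\right)\right)\right)} = - 8 \sqrt{2908 + \left(-176 + \left(4 + 0 \cdot 41\right)\right)} = - 8 \sqrt{2908 + \left(-176 + \left(4 + 0\right)\right)} = - 8 \sqrt{2908 + \left(-176 + 4\right)} = - 8 \sqrt{2908 - 172} = - 8 \sqrt{2736} = - 8 \cdot 12 \sqrt{19} = - 96 \sqrt{19}$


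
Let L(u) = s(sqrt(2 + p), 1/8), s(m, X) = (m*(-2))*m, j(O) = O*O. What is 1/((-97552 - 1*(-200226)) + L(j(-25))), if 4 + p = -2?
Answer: 1/102682 ≈ 9.7388e-6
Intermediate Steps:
p = -6 (p = -4 - 2 = -6)
j(O) = O**2
s(m, X) = -2*m**2 (s(m, X) = (-2*m)*m = -2*m**2)
L(u) = 8 (L(u) = -2*(sqrt(2 - 6))**2 = -2*(sqrt(-4))**2 = -2*(2*I)**2 = -2*(-4) = 8)
1/((-97552 - 1*(-200226)) + L(j(-25))) = 1/((-97552 - 1*(-200226)) + 8) = 1/((-97552 + 200226) + 8) = 1/(102674 + 8) = 1/102682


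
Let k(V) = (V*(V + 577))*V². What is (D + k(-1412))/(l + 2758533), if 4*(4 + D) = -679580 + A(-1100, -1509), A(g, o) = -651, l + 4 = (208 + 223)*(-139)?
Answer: 9402655523273/10794480 ≈ 8.7106e+5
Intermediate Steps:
l = -59913 (l = -4 + (208 + 223)*(-139) = -4 + 431*(-139) = -4 - 59909 = -59913)
D = -680247/4 (D = -4 + (-679580 - 651)/4 = -4 + (¼)*(-680231) = -4 - 680231/4 = -680247/4 ≈ -1.7006e+5)
k(V) = V³*(577 + V) (k(V) = (V*(577 + V))*V² = V³*(577 + V))
(D + k(-1412))/(l + 2758533) = (-680247/4 + (-1412)³*(577 - 1412))/(-59913 + 2758533) = (-680247/4 - 2815166528*(-835))/2698620 = (-680247/4 + 2350664050880)*(1/2698620) = (9402655523273/4)*(1/2698620) = 9402655523273/10794480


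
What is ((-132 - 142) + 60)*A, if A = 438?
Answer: -93732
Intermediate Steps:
((-132 - 142) + 60)*A = ((-132 - 142) + 60)*438 = (-274 + 60)*438 = -214*438 = -93732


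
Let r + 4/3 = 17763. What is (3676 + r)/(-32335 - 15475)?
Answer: -64313/143430 ≈ -0.44839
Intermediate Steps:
r = 53285/3 (r = -4/3 + 17763 = 53285/3 ≈ 17762.)
(3676 + r)/(-32335 - 15475) = (3676 + 53285/3)/(-32335 - 15475) = (64313/3)/(-47810) = (64313/3)*(-1/47810) = -64313/143430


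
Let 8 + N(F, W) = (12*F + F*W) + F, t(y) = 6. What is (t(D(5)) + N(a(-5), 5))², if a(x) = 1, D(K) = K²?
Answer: 256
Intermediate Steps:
N(F, W) = -8 + 13*F + F*W (N(F, W) = -8 + ((12*F + F*W) + F) = -8 + (13*F + F*W) = -8 + 13*F + F*W)
(t(D(5)) + N(a(-5), 5))² = (6 + (-8 + 13*1 + 1*5))² = (6 + (-8 + 13 + 5))² = (6 + 10)² = 16² = 256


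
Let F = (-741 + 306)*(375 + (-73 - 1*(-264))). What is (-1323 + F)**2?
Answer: 61272586089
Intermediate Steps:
F = -246210 (F = -435*(375 + (-73 + 264)) = -435*(375 + 191) = -435*566 = -246210)
(-1323 + F)**2 = (-1323 - 246210)**2 = (-247533)**2 = 61272586089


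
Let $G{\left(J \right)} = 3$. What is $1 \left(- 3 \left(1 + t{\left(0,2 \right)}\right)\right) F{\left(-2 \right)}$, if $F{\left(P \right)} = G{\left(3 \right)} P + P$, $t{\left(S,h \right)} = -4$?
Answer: $-72$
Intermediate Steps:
$F{\left(P \right)} = 4 P$ ($F{\left(P \right)} = 3 P + P = 4 P$)
$1 \left(- 3 \left(1 + t{\left(0,2 \right)}\right)\right) F{\left(-2 \right)} = 1 \left(- 3 \left(1 - 4\right)\right) 4 \left(-2\right) = 1 \left(\left(-3\right) \left(-3\right)\right) \left(-8\right) = 1 \cdot 9 \left(-8\right) = 9 \left(-8\right) = -72$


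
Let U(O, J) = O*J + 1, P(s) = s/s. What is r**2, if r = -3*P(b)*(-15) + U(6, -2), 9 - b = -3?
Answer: 1156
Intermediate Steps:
b = 12 (b = 9 - 1*(-3) = 9 + 3 = 12)
P(s) = 1
U(O, J) = 1 + J*O (U(O, J) = J*O + 1 = 1 + J*O)
r = 34 (r = -3*1*(-15) + (1 - 2*6) = -3*(-15) + (1 - 12) = 45 - 11 = 34)
r**2 = 34**2 = 1156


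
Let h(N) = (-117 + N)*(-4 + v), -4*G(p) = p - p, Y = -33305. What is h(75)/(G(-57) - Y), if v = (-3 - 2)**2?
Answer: -882/33305 ≈ -0.026483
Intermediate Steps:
G(p) = 0 (G(p) = -(p - p)/4 = -1/4*0 = 0)
v = 25 (v = (-5)**2 = 25)
h(N) = -2457 + 21*N (h(N) = (-117 + N)*(-4 + 25) = (-117 + N)*21 = -2457 + 21*N)
h(75)/(G(-57) - Y) = (-2457 + 21*75)/(0 - 1*(-33305)) = (-2457 + 1575)/(0 + 33305) = -882/33305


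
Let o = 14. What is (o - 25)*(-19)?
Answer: 209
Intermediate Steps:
(o - 25)*(-19) = (14 - 25)*(-19) = -11*(-19) = 209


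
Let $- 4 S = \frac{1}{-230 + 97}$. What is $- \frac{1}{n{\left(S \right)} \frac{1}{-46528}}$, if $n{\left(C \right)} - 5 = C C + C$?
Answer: $\frac{13168540672}{1415653} \approx 9302.1$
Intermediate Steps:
$S = \frac{1}{532}$ ($S = - \frac{1}{4 \left(-230 + 97\right)} = - \frac{1}{4 \left(-133\right)} = \left(- \frac{1}{4}\right) \left(- \frac{1}{133}\right) = \frac{1}{532} \approx 0.0018797$)
$n{\left(C \right)} = 5 + C + C^{2}$ ($n{\left(C \right)} = 5 + \left(C C + C\right) = 5 + \left(C^{2} + C\right) = 5 + \left(C + C^{2}\right) = 5 + C + C^{2}$)
$- \frac{1}{n{\left(S \right)} \frac{1}{-46528}} = - \frac{1}{\left(5 + \frac{1}{532} + \left(\frac{1}{532}\right)^{2}\right) \frac{1}{-46528}} = - \frac{1}{\left(5 + \frac{1}{532} + \frac{1}{283024}\right) \left(- \frac{1}{46528}\right)} = - \frac{1}{\frac{1415653}{283024} \left(- \frac{1}{46528}\right)} = - \frac{1}{- \frac{1415653}{13168540672}} = \left(-1\right) \left(- \frac{13168540672}{1415653}\right) = \frac{13168540672}{1415653}$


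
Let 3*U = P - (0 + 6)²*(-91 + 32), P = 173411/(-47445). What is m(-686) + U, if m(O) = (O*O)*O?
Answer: -45949744618991/142335 ≈ -3.2283e+8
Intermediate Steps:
P = -173411/47445 (P = 173411*(-1/47445) = -173411/47445 ≈ -3.6550)
m(O) = O³ (m(O) = O²*O = O³)
U = 100599769/142335 (U = (-173411/47445 - (0 + 6)²*(-91 + 32))/3 = (-173411/47445 - 6²*(-59))/3 = (-173411/47445 - 36*(-59))/3 = (-173411/47445 - 1*(-2124))/3 = (-173411/47445 + 2124)/3 = (⅓)*(100599769/47445) = 100599769/142335 ≈ 706.78)
m(-686) + U = (-686)³ + 100599769/142335 = -322828856 + 100599769/142335 = -45949744618991/142335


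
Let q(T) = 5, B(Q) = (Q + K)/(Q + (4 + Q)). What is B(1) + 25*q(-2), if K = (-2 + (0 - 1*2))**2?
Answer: 767/6 ≈ 127.83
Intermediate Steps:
K = 16 (K = (-2 + (0 - 2))**2 = (-2 - 2)**2 = (-4)**2 = 16)
B(Q) = (16 + Q)/(4 + 2*Q) (B(Q) = (Q + 16)/(Q + (4 + Q)) = (16 + Q)/(4 + 2*Q))
B(1) + 25*q(-2) = (16 + 1)/(2*(2 + 1)) + 25*5 = (1/2)*17/3 + 125 = (1/2)*(1/3)*17 + 125 = 17/6 + 125 = 767/6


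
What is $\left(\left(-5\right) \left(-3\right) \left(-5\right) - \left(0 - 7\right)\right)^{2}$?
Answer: $4624$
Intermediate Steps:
$\left(\left(-5\right) \left(-3\right) \left(-5\right) - \left(0 - 7\right)\right)^{2} = \left(15 \left(-5\right) - \left(0 - 7\right)\right)^{2} = \left(-75 - -7\right)^{2} = \left(-75 + 7\right)^{2} = \left(-68\right)^{2} = 4624$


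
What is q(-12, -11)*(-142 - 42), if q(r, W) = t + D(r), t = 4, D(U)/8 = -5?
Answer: 6624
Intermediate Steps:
D(U) = -40 (D(U) = 8*(-5) = -40)
q(r, W) = -36 (q(r, W) = 4 - 40 = -36)
q(-12, -11)*(-142 - 42) = -36*(-142 - 42) = -36*(-184) = 6624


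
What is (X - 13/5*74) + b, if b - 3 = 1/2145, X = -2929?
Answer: -6688967/2145 ≈ -3118.4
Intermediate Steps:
b = 6436/2145 (b = 3 + 1/2145 = 6436/2145 ≈ 3.0005)
(X - 13/5*74) + b = (-2929 - 13/5*74) + 6436/2145 = (-2929 - 962/5) + 6436/2145 = -15607/5 + 6436/2145 = -6688967/2145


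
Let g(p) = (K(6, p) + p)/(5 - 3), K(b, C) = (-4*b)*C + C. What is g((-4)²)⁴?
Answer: 959512576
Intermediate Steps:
K(b, C) = C - 4*C*b (K(b, C) = -4*C*b + C = C - 4*C*b)
g(p) = -11*p (g(p) = (p*(1 - 4*6) + p)/(5 - 3) = (p*(1 - 24) + p)/2 = (p*(-23) + p)*(½) = (-23*p + p)*(½) = -22*p*(½) = -11*p)
g((-4)²)⁴ = (-11*(-4)²)⁴ = (-11*16)⁴ = (-176)⁴ = 959512576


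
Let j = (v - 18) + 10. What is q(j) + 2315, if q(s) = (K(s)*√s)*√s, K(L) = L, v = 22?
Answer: 2511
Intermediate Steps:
j = 14 (j = (22 - 18) + 10 = 4 + 10 = 14)
q(s) = s² (q(s) = (s*√s)*√s = s^(3/2)*√s = s²)
q(j) + 2315 = 14² + 2315 = 196 + 2315 = 2511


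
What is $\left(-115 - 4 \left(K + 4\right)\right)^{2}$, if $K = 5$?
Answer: $22801$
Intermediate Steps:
$\left(-115 - 4 \left(K + 4\right)\right)^{2} = \left(-115 - 4 \left(5 + 4\right)\right)^{2} = \left(-115 - 36\right)^{2} = \left(-151\right)^{2} = 22801$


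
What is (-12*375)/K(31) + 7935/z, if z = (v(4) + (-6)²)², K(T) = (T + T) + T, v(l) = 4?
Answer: -430803/9920 ≈ -43.428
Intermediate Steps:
K(T) = 3*T (K(T) = 2*T + T = 3*T)
z = 1600 (z = (4 + (-6)²)² = (4 + 36)² = 40² = 1600)
(-12*375)/K(31) + 7935/z = (-12*375)/((3*31)) + 7935/1600 = -4500/93 + 7935*(1/1600) = -4500*1/93 + 1587/320 = -1500/31 + 1587/320 = -430803/9920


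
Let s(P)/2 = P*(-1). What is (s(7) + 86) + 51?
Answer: 123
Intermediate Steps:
s(P) = -2*P (s(P) = 2*(P*(-1)) = 2*(-P) = -2*P)
(s(7) + 86) + 51 = (-2*7 + 86) + 51 = (-14 + 86) + 51 = 72 + 51 = 123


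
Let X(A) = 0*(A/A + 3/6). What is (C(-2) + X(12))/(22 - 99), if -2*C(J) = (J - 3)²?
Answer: 25/154 ≈ 0.16234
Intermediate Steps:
C(J) = -(-3 + J)²/2 (C(J) = -(J - 3)²/2 = -(-3 + J)²/2)
X(A) = 0 (X(A) = 0*(1 + 3*(⅙)) = 0*(1 + ½) = 0*(3/2) = 0)
(C(-2) + X(12))/(22 - 99) = (-(-3 - 2)²/2 + 0)/(22 - 99) = (-½*(-5)² + 0)/(-77) = (-½*25 + 0)*(-1/77) = (-25/2 + 0)*(-1/77) = -25/2*(-1/77) = 25/154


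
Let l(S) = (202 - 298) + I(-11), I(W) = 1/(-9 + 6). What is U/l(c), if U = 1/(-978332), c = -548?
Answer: 3/282737948 ≈ 1.0611e-8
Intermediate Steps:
I(W) = -1/3 (I(W) = 1/(-3) = -1/3)
U = -1/978332 ≈ -1.0221e-6
l(S) = -289/3 (l(S) = (202 - 298) - 1/3 = -96 - 1/3 = -289/3)
U/l(c) = -1/(978332*(-289/3)) = -1/978332*(-3/289) = 3/282737948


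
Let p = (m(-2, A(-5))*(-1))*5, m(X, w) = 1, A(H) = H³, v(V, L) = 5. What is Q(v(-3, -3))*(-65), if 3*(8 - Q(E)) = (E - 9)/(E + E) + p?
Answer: -637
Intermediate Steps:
p = -5 (p = (1*(-1))*5 = -1*5 = -5)
Q(E) = 29/3 - (-9 + E)/(6*E) (Q(E) = 8 - ((E - 9)/(E + E) - 5)/3 = 8 - ((-9 + E)/((2*E)) - 5)/3 = 8 - ((-9 + E)*(1/(2*E)) - 5)/3 = 8 - ((-9 + E)/(2*E) - 5)/3 = 8 - (-5 + (-9 + E)/(2*E))/3 = 8 + (5/3 - (-9 + E)/(6*E)) = 29/3 - (-9 + E)/(6*E))
Q(v(-3, -3))*(-65) = ((½)*(3 + 19*5)/5)*(-65) = ((½)*(⅕)*(3 + 95))*(-65) = ((½)*(⅕)*98)*(-65) = (49/5)*(-65) = -637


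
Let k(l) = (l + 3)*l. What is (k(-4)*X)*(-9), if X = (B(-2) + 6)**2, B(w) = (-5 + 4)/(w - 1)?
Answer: -1444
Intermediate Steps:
k(l) = l*(3 + l) (k(l) = (3 + l)*l = l*(3 + l))
B(w) = -1/(-1 + w)
X = 361/9 (X = (-1/(-1 - 2) + 6)**2 = (-1/(-3) + 6)**2 = (-1*(-1/3) + 6)**2 = (1/3 + 6)**2 = (19/3)**2 = 361/9 ≈ 40.111)
(k(-4)*X)*(-9) = (-4*(3 - 4)*(361/9))*(-9) = (-4*(-1)*(361/9))*(-9) = (4*(361/9))*(-9) = (1444/9)*(-9) = -1444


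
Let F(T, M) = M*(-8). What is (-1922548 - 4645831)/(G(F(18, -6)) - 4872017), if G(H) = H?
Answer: 6568379/4871969 ≈ 1.3482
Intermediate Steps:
F(T, M) = -8*M
(-1922548 - 4645831)/(G(F(18, -6)) - 4872017) = (-1922548 - 4645831)/(-8*(-6) - 4872017) = -6568379/(48 - 4872017) = -6568379/(-4871969) = -6568379*(-1/4871969) = 6568379/4871969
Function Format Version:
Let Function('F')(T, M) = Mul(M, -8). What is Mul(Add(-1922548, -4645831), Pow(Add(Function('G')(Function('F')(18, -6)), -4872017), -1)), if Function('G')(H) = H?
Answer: Rational(6568379, 4871969) ≈ 1.3482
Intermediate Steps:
Function('F')(T, M) = Mul(-8, M)
Mul(Add(-1922548, -4645831), Pow(Add(Function('G')(Function('F')(18, -6)), -4872017), -1)) = Mul(Add(-1922548, -4645831), Pow(Add(Mul(-8, -6), -4872017), -1)) = Mul(-6568379, Pow(Add(48, -4872017), -1)) = Mul(-6568379, Pow(-4871969, -1)) = Mul(-6568379, Rational(-1, 4871969)) = Rational(6568379, 4871969)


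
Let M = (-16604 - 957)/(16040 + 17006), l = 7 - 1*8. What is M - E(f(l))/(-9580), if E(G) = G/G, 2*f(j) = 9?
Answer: -84100667/158290340 ≈ -0.53131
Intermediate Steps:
l = -1 (l = 7 - 8 = -1)
f(j) = 9/2 (f(j) = (1/2)*9 = 9/2)
E(G) = 1
M = -17561/33046 ≈ -0.53141
M - E(f(l))/(-9580) = -17561/33046 - 1/(-9580) = -17561/33046 - (-1)/9580 = -17561/33046 - 1*(-1/9580) = -17561/33046 + 1/9580 = -84100667/158290340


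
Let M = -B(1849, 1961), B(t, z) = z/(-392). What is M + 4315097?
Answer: 1691519985/392 ≈ 4.3151e+6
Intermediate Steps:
B(t, z) = -z/392 (B(t, z) = z*(-1/392) = -z/392)
M = 1961/392 (M = -(-1)*1961/392 = -1*(-1961/392) = 1961/392 ≈ 5.0025)
M + 4315097 = 1961/392 + 4315097 = 1691519985/392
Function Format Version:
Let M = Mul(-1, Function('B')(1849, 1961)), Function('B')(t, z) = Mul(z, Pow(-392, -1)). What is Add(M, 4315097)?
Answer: Rational(1691519985, 392) ≈ 4.3151e+6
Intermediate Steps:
Function('B')(t, z) = Mul(Rational(-1, 392), z) (Function('B')(t, z) = Mul(z, Rational(-1, 392)) = Mul(Rational(-1, 392), z))
M = Rational(1961, 392) (M = Mul(-1, Mul(Rational(-1, 392), 1961)) = Mul(-1, Rational(-1961, 392)) = Rational(1961, 392) ≈ 5.0025)
Add(M, 4315097) = Add(Rational(1961, 392), 4315097) = Rational(1691519985, 392)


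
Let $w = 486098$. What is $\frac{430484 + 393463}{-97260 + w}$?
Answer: $\frac{823947}{388838} \approx 2.119$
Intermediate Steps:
$\frac{430484 + 393463}{-97260 + w} = \frac{430484 + 393463}{-97260 + 486098} = \frac{823947}{388838}$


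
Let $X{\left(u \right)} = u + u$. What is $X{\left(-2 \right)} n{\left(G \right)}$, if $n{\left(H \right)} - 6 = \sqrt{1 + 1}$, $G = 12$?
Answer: $-24 - 4 \sqrt{2} \approx -29.657$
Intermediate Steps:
$n{\left(H \right)} = 6 + \sqrt{2}$ ($n{\left(H \right)} = 6 + \sqrt{1 + 1} = 6 + \sqrt{2}$)
$X{\left(u \right)} = 2 u$
$X{\left(-2 \right)} n{\left(G \right)} = 2 \left(-2\right) \left(6 + \sqrt{2}\right) = - 4 \left(6 + \sqrt{2}\right) = -24 - 4 \sqrt{2}$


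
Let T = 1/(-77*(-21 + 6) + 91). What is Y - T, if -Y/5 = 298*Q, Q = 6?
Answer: -11139241/1246 ≈ -8940.0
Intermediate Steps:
Y = -8940 (Y = -1490*6 = -5*1788 = -8940)
T = 1/1246 (T = 1/(-77*(-15) + 91) = 1/(1155 + 91) = 1/1246 ≈ 0.00080257)
Y - T = -8940 - 1*1/1246 = -8940 - 1/1246 = -11139241/1246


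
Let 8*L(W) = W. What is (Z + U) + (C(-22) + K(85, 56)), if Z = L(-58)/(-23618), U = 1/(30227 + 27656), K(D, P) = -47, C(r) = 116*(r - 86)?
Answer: -9823451019303/781188968 ≈ -12575.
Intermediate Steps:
C(r) = -9976 + 116*r (C(r) = 116*(-86 + r) = -9976 + 116*r)
L(W) = W/8
U = 1/57883 ≈ 1.7276e-5
Z = 29/94472 (Z = ((⅛)*(-58))/(-23618) = -29/4*(-1/23618) = 29/94472 ≈ 0.00030697)
(Z + U) + (C(-22) + K(85, 56)) = (29/94472 + 1/57883) + ((-9976 + 116*(-22)) - 47) = 253297/781188968 + ((-9976 - 2552) - 47) = 253297/781188968 + (-12528 - 47) = 253297/781188968 - 12575 = -9823451019303/781188968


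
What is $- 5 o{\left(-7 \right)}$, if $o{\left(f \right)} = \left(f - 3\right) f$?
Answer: $-350$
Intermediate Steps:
$o{\left(f \right)} = f \left(-3 + f\right)$ ($o{\left(f \right)} = \left(-3 + f\right) f = f \left(-3 + f\right)$)
$- 5 o{\left(-7 \right)} = - 5 \left(- 7 \left(-3 - 7\right)\right) = - 5 \left(\left(-7\right) \left(-10\right)\right) = \left(-5\right) 70 = -350$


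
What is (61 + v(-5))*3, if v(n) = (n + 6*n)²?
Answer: 3858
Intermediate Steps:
v(n) = 49*n² (v(n) = (7*n)² = 49*n²)
(61 + v(-5))*3 = (61 + 49*(-5)²)*3 = (61 + 49*25)*3 = (61 + 1225)*3 = 1286*3 = 3858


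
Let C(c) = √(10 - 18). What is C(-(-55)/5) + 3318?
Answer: 3318 + 2*I*√2 ≈ 3318.0 + 2.8284*I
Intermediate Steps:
C(c) = 2*I*√2 (C(c) = √(-8) = 2*I*√2)
C(-(-55)/5) + 3318 = 2*I*√2 + 3318 = 3318 + 2*I*√2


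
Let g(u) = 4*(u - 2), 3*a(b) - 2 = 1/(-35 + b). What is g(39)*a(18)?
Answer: 1628/17 ≈ 95.765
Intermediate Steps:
a(b) = ⅔ + 1/(3*(-35 + b))
g(u) = -8 + 4*u (g(u) = 4*(-2 + u) = -8 + 4*u)
g(39)*a(18) = (-8 + 4*39)*((-69 + 2*18)/(3*(-35 + 18))) = (-8 + 156)*((⅓)*(-69 + 36)/(-17)) = 148*((⅓)*(-1/17)*(-33)) = 148*(11/17) = 1628/17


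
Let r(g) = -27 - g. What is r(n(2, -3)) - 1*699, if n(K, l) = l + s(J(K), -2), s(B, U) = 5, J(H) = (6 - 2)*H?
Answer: -728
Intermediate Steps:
J(H) = 4*H
n(K, l) = 5 + l (n(K, l) = l + 5 = 5 + l)
r(n(2, -3)) - 1*699 = (-27 - (5 - 3)) - 1*699 = (-27 - 1*2) - 699 = (-27 - 2) - 699 = -29 - 699 = -728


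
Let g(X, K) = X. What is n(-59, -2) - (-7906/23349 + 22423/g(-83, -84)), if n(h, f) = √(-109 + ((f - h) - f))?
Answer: 524210825/1937967 + 5*I*√2 ≈ 270.5 + 7.0711*I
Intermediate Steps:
n(h, f) = √(-109 - h)
n(-59, -2) - (-7906/23349 + 22423/g(-83, -84)) = √(-109 - 1*(-59)) - (-7906/23349 + 22423/(-83)) = √(-109 + 59) - (-7906*1/23349 + 22423*(-1/83)) = √(-50) - (-7906/23349 - 22423/83) = 5*I*√2 - 1*(-524210825/1937967) = 5*I*√2 + 524210825/1937967 = 524210825/1937967 + 5*I*√2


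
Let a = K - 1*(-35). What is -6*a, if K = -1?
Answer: -204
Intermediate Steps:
a = 34 (a = -1 - 1*(-35) = -1 + 35 = 34)
-6*a = -6*34 = -204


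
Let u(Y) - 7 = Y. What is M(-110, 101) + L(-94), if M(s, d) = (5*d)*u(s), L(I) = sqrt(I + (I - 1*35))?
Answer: -52015 + I*sqrt(223) ≈ -52015.0 + 14.933*I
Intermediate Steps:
u(Y) = 7 + Y
L(I) = sqrt(-35 + 2*I) (L(I) = sqrt(I + (I - 35)) = sqrt(I + (-35 + I)) = sqrt(-35 + 2*I))
M(s, d) = 5*d*(7 + s) (M(s, d) = (5*d)*(7 + s) = 5*d*(7 + s))
M(-110, 101) + L(-94) = 5*101*(7 - 110) + sqrt(-35 + 2*(-94)) = 5*101*(-103) + sqrt(-35 - 188) = -52015 + sqrt(-223) = -52015 + I*sqrt(223)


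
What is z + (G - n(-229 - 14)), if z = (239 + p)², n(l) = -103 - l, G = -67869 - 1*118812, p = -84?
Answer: -162796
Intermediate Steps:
G = -186681 (G = -67869 - 118812 = -186681)
z = 24025 (z = (239 - 84)² = 155² = 24025)
z + (G - n(-229 - 14)) = 24025 + (-186681 - (-103 - (-229 - 14))) = 24025 + (-186681 - (-103 - 1*(-243))) = 24025 + (-186681 - (-103 + 243)) = 24025 + (-186681 - 1*140) = 24025 + (-186681 - 140) = 24025 - 186821 = -162796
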